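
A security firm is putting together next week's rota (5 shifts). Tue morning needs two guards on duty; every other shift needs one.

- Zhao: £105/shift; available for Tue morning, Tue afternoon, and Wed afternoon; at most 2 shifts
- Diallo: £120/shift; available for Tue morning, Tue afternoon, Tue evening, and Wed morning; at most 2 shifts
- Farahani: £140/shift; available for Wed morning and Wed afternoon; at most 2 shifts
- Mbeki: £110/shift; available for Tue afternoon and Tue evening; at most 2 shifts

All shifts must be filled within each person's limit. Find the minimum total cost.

Tue morning can only be covered by Zhao and Diallo, so that assignment is forced.
Picking the cheapest available guard for each shift independently would cost £665, but that ignores the shift limits.
An optimal schedule: Tue morning→Zhao+Diallo, Tue afternoon→Mbeki, Tue evening→Mbeki, Wed morning→Diallo, Wed afternoon→Zhao.
Total: 105 + 120 + 110 + 110 + 120 + 105 = £670.

£670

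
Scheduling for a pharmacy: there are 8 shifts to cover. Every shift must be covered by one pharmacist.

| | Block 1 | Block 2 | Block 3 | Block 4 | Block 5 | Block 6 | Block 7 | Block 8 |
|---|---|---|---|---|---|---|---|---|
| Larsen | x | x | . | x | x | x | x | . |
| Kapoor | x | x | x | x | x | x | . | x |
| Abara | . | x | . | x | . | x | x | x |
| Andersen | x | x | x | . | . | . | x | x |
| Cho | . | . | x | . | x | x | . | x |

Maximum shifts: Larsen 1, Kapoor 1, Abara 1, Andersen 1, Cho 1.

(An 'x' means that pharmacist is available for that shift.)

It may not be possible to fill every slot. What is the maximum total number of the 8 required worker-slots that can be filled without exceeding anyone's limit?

5

Total capacity across all pharmacists is 1+1+1+1+1 = 5, and 8 slots are needed, so at most 5 can be filled.
An assignment achieving 5: Block 1→Larsen, Block 3→Kapoor, Block 4→Abara, Block 5→Cho, Block 7→Andersen.
Loads: Larsen 1/1, Kapoor 1/1, Abara 1/1, Andersen 1/1, Cho 1/1.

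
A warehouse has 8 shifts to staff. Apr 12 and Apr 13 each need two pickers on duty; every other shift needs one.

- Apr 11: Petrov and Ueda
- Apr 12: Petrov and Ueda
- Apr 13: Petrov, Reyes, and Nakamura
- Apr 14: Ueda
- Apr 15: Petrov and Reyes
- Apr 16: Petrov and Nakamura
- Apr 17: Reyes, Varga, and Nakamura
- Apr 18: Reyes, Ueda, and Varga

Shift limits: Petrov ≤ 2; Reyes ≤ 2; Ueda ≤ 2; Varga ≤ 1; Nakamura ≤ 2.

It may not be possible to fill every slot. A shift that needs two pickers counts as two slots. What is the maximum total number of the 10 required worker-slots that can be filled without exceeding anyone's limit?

9

Total capacity across all pickers is 2+2+2+1+2 = 9, and 10 slots are needed, so at most 9 can be filled.
An assignment achieving 9: Apr 11→Petrov, Apr 12→Petrov+Ueda, Apr 13→Reyes+Nakamura, Apr 14→Ueda, Apr 15→Reyes, Apr 16→Nakamura, Apr 17→Varga.
Loads: Petrov 2/2, Reyes 2/2, Ueda 2/2, Varga 1/1, Nakamura 2/2.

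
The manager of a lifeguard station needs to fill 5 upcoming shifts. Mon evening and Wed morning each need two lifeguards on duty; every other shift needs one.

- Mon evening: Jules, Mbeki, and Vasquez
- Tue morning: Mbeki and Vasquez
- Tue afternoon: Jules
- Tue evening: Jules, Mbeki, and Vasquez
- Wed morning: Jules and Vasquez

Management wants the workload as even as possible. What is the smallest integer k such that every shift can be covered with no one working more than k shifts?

3

With 3 lifeguards and 7 worker-slots to fill, someone must work at least ⌈7/3⌉ = 3 shifts, so k ≥ 3.
k = 3 works: Mon evening→Jules+Mbeki, Tue morning→Mbeki, Tue afternoon→Jules, Tue evening→Mbeki, Wed morning→Jules+Vasquez.
Loads: Jules 3, Mbeki 3, Vasquez 1 — all ≤ 3.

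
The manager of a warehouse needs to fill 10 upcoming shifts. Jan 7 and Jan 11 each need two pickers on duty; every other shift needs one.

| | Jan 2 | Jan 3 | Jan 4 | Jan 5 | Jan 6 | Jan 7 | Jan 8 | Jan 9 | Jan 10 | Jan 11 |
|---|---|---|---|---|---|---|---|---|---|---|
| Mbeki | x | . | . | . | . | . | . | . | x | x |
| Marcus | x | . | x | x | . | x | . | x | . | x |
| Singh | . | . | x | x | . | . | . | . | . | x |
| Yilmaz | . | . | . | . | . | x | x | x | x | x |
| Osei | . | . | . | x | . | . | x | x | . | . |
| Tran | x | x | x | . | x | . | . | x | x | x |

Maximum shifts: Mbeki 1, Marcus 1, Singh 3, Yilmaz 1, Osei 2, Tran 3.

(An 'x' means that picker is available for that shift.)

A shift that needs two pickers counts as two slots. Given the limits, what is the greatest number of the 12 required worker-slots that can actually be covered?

Total capacity across all pickers is 1+1+3+1+2+3 = 11, and 12 slots are needed, so at most 11 can be filled.
An assignment achieving 11: Jan 2→Mbeki, Jan 3→Tran, Jan 4→Singh, Jan 5→Singh, Jan 6→Tran, Jan 7→Marcus+Yilmaz, Jan 8→Osei, Jan 9→Osei, Jan 10→Tran, Jan 11→Singh.
Loads: Mbeki 1/1, Marcus 1/1, Singh 3/3, Yilmaz 1/1, Osei 2/2, Tran 3/3.

11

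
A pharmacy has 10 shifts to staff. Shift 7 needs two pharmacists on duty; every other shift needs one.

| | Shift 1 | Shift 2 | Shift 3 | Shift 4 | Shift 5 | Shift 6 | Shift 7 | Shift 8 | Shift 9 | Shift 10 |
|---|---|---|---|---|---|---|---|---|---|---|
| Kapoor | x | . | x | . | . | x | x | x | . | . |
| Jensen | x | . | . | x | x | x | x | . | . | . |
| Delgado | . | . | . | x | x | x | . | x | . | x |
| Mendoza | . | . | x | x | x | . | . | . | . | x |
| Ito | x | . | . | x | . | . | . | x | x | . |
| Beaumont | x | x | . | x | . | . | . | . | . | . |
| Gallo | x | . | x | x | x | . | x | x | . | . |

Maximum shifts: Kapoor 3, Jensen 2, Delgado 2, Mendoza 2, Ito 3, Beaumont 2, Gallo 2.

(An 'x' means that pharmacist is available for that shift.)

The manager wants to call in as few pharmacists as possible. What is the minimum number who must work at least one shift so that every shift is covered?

11 slots to fill and no one can take more than 3, so at least ⌈11/3⌉ = 4 pharmacists are needed.
Any 4 pharmacists together have capacity at most 3+3+2+2 = 10 < 11 slots, so 4 can never suffice.
Kapoor, Jensen, Delgado, Ito, and Beaumont alone can cover everything: Shift 1→Ito, Shift 2→Beaumont, Shift 3→Kapoor, Shift 4→Ito, Shift 5→Jensen, Shift 6→Kapoor, Shift 7→Kapoor+Jensen, Shift 8→Delgado, Shift 9→Ito, Shift 10→Delgado.

5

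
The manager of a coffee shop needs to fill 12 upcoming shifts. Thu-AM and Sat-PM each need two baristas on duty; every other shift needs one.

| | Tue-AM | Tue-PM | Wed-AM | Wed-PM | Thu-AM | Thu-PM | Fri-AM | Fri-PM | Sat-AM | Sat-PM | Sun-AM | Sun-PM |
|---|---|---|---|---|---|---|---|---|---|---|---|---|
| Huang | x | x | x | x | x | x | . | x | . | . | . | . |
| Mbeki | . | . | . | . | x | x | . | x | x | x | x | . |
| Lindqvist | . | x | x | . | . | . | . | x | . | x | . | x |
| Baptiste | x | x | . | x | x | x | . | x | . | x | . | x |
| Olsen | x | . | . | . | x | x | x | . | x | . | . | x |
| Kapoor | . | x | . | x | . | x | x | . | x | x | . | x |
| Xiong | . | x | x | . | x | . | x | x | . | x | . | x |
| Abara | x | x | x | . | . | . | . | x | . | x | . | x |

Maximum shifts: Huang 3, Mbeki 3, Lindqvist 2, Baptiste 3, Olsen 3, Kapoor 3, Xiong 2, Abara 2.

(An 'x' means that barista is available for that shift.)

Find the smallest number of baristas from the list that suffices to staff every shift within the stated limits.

14 slots to fill and no one can take more than 3, so at least ⌈14/3⌉ = 5 baristas are needed.
Huang, Mbeki, Lindqvist, Baptiste, and Olsen alone can cover everything: Tue-AM→Huang, Tue-PM→Lindqvist, Wed-AM→Huang, Wed-PM→Huang, Thu-AM→Baptiste+Olsen, Thu-PM→Olsen, Fri-AM→Olsen, Fri-PM→Baptiste, Sat-AM→Mbeki, Sat-PM→Mbeki+Lindqvist, Sun-AM→Mbeki, Sun-PM→Baptiste.

5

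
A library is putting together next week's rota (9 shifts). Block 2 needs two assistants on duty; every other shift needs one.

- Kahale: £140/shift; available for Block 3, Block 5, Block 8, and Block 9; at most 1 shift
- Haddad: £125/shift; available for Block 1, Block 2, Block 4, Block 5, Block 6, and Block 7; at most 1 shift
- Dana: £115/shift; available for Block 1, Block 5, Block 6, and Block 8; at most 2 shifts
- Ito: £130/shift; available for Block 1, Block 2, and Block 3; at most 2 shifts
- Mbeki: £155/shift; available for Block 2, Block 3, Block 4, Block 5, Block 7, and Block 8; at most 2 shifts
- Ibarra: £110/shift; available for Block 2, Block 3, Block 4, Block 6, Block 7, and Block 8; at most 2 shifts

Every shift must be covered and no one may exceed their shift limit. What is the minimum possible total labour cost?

Block 9 can only be covered by Kahale, so that assignment is forced.
Picking the cheapest available assistant for each shift independently would cost £1155, but that ignores the shift limits.
An optimal schedule: Block 1→Haddad, Block 2→Ito+Ibarra, Block 3→Ito, Block 4→Mbeki, Block 5→Dana, Block 6→Dana, Block 7→Mbeki, Block 8→Ibarra, Block 9→Kahale.
Total: 125 + 130 + 110 + 130 + 155 + 115 + 115 + 155 + 110 + 140 = £1285.

£1285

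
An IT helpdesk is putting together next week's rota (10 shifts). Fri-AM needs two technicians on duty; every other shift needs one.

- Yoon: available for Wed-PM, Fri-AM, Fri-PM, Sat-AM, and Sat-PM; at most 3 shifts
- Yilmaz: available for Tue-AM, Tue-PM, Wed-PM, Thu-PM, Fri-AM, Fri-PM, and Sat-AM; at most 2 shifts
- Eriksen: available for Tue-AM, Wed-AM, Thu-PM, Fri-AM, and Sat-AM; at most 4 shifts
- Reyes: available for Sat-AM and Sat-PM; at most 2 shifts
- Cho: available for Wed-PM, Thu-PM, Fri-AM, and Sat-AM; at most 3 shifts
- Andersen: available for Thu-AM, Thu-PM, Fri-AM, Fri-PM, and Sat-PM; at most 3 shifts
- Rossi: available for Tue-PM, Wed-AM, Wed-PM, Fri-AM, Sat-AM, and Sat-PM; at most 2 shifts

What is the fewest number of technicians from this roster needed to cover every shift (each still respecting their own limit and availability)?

4

11 slots to fill and no one can take more than 4, so at least ⌈11/4⌉ = 3 technicians are needed.
Any 3 technicians together have capacity at most 4+3+3 = 10 < 11 slots, so 3 can never suffice.
Yoon, Yilmaz, Eriksen, and Andersen alone can cover everything: Tue-AM→Yilmaz, Tue-PM→Yilmaz, Wed-AM→Eriksen, Wed-PM→Yoon, Thu-AM→Andersen, Thu-PM→Eriksen, Fri-AM→Eriksen+Andersen, Fri-PM→Yoon, Sat-AM→Eriksen, Sat-PM→Yoon.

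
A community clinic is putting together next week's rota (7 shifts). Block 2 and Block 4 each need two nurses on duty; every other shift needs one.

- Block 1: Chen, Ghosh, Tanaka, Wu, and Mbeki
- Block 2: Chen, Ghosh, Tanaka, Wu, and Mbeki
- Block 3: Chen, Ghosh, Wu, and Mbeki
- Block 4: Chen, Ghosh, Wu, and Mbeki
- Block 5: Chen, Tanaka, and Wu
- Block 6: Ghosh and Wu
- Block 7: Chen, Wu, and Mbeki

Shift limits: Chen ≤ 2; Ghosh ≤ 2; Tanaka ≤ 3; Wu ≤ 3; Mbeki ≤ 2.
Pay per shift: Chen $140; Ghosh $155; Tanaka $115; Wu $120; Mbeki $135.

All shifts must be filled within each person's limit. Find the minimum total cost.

Picking the cheapest available nurse for each shift independently would cost $1080, but that ignores the shift limits.
An optimal schedule: Block 1→Tanaka, Block 2→Tanaka+Mbeki, Block 3→Wu, Block 4→Mbeki+Chen, Block 5→Tanaka, Block 6→Wu, Block 7→Wu.
Total: 115 + 115 + 135 + 120 + 135 + 140 + 115 + 120 + 120 = $1115.

$1115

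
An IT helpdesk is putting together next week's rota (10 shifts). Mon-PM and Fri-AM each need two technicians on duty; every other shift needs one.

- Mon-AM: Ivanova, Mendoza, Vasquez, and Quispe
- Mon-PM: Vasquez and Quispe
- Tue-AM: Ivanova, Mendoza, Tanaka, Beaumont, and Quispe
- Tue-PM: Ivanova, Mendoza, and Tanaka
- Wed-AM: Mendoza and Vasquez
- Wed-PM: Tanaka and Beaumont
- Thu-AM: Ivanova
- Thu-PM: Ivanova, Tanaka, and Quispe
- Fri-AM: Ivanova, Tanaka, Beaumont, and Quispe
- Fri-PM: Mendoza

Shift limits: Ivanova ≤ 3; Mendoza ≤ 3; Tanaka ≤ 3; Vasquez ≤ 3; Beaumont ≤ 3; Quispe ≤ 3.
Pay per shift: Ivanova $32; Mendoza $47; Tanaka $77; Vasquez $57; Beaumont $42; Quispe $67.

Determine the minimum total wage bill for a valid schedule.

$544

Mon-PM can only be covered by Vasquez and Quispe, so that assignment is forced.
Thu-AM can only be covered by Ivanova, so that assignment is forced.
Fri-PM can only be covered by Mendoza, so that assignment is forced.
Picking the cheapest available technician for each shift independently would cost $494, but that ignores the shift limits.
An optimal schedule: Mon-AM→Vasquez, Mon-PM→Vasquez+Quispe, Tue-AM→Beaumont, Tue-PM→Mendoza, Wed-AM→Mendoza, Wed-PM→Beaumont, Thu-AM→Ivanova, Thu-PM→Ivanova, Fri-AM→Ivanova+Beaumont, Fri-PM→Mendoza.
Total: 57 + 57 + 67 + 42 + 47 + 47 + 42 + 32 + 32 + 32 + 42 + 47 = $544.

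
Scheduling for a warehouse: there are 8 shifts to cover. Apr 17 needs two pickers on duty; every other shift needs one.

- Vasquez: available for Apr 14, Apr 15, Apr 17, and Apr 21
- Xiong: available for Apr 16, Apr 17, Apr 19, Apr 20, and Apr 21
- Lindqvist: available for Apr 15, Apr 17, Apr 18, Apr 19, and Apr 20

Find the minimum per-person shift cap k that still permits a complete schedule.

With 3 pickers and 9 worker-slots to fill, someone must work at least ⌈9/3⌉ = 3 shifts, so k ≥ 3.
k = 3 works: Apr 14→Vasquez, Apr 15→Vasquez, Apr 16→Xiong, Apr 17→Xiong+Lindqvist, Apr 18→Lindqvist, Apr 19→Xiong, Apr 20→Lindqvist, Apr 21→Vasquez.
Loads: Vasquez 3, Xiong 3, Lindqvist 3 — all ≤ 3.

3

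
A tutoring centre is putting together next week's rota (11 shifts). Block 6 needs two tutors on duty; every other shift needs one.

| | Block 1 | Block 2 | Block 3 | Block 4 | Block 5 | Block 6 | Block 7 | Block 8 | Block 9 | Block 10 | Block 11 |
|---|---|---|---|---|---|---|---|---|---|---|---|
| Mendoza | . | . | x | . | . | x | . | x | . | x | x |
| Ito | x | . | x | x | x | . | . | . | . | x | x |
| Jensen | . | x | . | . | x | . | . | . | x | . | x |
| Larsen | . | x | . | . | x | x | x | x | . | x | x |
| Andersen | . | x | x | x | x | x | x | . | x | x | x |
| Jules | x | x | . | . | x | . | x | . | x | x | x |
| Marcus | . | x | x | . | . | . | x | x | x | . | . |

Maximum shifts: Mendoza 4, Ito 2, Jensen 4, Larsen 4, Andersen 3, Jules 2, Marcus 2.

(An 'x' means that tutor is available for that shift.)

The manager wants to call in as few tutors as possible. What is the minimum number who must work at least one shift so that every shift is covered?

4

12 slots to fill and no one can take more than 4, so at least ⌈12/4⌉ = 3 tutors are needed.
No set of 3 tutors can cover every shift (each such set leaves at least one shift with no one available or exceeds a cap).
Mendoza, Ito, Jensen, and Larsen alone can cover everything: Block 1→Ito, Block 2→Jensen, Block 3→Mendoza, Block 4→Ito, Block 5→Jensen, Block 6→Mendoza+Larsen, Block 7→Larsen, Block 8→Mendoza, Block 9→Jensen, Block 10→Mendoza, Block 11→Jensen.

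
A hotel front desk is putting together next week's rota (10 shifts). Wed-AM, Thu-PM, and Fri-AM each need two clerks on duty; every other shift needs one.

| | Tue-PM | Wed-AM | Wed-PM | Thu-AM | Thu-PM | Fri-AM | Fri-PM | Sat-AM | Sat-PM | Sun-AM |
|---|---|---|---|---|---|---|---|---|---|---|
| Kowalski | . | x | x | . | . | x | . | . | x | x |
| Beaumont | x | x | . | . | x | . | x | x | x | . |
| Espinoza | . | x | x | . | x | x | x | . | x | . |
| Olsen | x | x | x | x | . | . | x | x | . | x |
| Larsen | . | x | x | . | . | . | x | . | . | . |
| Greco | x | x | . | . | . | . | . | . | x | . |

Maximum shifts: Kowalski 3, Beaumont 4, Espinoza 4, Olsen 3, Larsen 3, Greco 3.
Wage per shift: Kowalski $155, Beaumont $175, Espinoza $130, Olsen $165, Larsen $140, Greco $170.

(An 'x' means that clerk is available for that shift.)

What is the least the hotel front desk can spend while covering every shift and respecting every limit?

Thu-AM can only be covered by Olsen, so that assignment is forced.
Thu-PM can only be covered by Beaumont and Espinoza, so that assignment is forced.
Fri-AM can only be covered by Kowalski and Espinoza, so that assignment is forced.
Picking the cheapest available clerk for each shift independently would cost $1900, but that ignores the shift limits.
An optimal schedule: Tue-PM→Olsen, Wed-AM→Espinoza+Larsen, Wed-PM→Larsen, Thu-AM→Olsen, Thu-PM→Espinoza+Beaumont, Fri-AM→Espinoza+Kowalski, Fri-PM→Larsen, Sat-AM→Olsen, Sat-PM→Espinoza, Sun-AM→Kowalski.
Total: 165 + 130 + 140 + 140 + 165 + 130 + 175 + 130 + 155 + 140 + 165 + 130 + 155 = $1920.

$1920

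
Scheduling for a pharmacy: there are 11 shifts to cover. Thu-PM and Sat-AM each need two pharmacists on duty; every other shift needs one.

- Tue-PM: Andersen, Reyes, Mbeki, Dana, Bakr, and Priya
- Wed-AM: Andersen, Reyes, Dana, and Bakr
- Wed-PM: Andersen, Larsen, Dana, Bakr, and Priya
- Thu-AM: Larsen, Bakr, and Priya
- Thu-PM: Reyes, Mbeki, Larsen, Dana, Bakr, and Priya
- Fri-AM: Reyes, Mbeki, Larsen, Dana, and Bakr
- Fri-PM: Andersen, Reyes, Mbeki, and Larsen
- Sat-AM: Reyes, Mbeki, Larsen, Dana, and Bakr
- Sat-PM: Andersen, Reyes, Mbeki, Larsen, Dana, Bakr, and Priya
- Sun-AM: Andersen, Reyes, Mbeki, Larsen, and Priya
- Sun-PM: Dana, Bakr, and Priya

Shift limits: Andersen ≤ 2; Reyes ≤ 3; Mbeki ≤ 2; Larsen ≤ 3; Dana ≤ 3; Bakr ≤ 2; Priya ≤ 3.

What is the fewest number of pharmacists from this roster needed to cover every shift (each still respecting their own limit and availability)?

5

13 slots to fill and no one can take more than 3, so at least ⌈13/3⌉ = 5 pharmacists are needed.
Andersen, Reyes, Mbeki, Larsen, and Dana alone can cover everything: Tue-PM→Reyes, Wed-AM→Andersen, Wed-PM→Andersen, Thu-AM→Larsen, Thu-PM→Larsen+Dana, Fri-AM→Reyes, Fri-PM→Reyes, Sat-AM→Larsen+Dana, Sat-PM→Mbeki, Sun-AM→Mbeki, Sun-PM→Dana.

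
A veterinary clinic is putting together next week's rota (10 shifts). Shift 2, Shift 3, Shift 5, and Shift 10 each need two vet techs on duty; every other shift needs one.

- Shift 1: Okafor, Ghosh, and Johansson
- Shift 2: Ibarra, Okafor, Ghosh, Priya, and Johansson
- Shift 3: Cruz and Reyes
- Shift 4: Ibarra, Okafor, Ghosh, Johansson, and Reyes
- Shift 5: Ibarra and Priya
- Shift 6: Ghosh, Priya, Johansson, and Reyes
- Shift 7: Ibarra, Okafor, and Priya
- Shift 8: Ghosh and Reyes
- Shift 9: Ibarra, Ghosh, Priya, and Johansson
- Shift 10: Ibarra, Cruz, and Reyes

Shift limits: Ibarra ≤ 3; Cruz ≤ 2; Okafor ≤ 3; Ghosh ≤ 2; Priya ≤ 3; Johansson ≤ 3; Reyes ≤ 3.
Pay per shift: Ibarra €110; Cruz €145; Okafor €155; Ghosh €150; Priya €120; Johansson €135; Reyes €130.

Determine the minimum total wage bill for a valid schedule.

Shift 3 can only be covered by Cruz and Reyes, so that assignment is forced.
Shift 5 can only be covered by Ibarra and Priya, so that assignment is forced.
Picking the cheapest available vet tech for each shift independently would cost €1690, but that ignores the shift limits.
An optimal schedule: Shift 1→Johansson, Shift 2→Priya+Johansson, Shift 3→Reyes+Cruz, Shift 4→Reyes, Shift 5→Ibarra+Priya, Shift 6→Priya, Shift 7→Ibarra, Shift 8→Reyes, Shift 9→Johansson, Shift 10→Ibarra+Cruz.
Total: 135 + 120 + 135 + 130 + 145 + 130 + 110 + 120 + 120 + 110 + 130 + 135 + 110 + 145 = €1775.

€1775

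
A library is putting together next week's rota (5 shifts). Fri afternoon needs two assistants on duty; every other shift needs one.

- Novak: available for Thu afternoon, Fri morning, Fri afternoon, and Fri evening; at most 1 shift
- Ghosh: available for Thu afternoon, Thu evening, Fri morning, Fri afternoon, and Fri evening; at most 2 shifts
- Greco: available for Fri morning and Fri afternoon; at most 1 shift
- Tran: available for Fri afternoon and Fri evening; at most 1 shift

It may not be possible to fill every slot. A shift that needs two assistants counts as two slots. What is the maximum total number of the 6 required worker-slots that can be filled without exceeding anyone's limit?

5

Total capacity across all assistants is 1+2+1+1 = 5, and 6 slots are needed, so at most 5 can be filled.
An assignment achieving 5: Thu afternoon→Novak, Thu evening→Ghosh, Fri morning→Ghosh, Fri afternoon→Greco, Fri evening→Tran.
Loads: Novak 1/1, Ghosh 2/2, Greco 1/1, Tran 1/1.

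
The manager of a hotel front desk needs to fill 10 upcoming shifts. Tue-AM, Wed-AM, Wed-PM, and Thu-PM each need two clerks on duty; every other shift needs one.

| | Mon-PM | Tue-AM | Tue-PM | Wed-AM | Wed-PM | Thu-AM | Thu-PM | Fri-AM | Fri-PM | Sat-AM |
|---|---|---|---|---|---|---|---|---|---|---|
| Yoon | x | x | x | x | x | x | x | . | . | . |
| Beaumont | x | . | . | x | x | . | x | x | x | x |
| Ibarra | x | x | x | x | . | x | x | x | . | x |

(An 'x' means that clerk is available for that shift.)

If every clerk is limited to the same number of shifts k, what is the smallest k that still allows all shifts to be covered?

5

With 3 clerks and 14 worker-slots to fill, someone must work at least ⌈14/3⌉ = 5 shifts, so k ≥ 5.
k = 5 works: Mon-PM→Ibarra, Tue-AM→Yoon+Ibarra, Tue-PM→Yoon, Wed-AM→Yoon+Ibarra, Wed-PM→Yoon+Beaumont, Thu-AM→Yoon, Thu-PM→Beaumont+Ibarra, Fri-AM→Beaumont, Fri-PM→Beaumont, Sat-AM→Beaumont.
Loads: Yoon 5, Beaumont 5, Ibarra 4 — all ≤ 5.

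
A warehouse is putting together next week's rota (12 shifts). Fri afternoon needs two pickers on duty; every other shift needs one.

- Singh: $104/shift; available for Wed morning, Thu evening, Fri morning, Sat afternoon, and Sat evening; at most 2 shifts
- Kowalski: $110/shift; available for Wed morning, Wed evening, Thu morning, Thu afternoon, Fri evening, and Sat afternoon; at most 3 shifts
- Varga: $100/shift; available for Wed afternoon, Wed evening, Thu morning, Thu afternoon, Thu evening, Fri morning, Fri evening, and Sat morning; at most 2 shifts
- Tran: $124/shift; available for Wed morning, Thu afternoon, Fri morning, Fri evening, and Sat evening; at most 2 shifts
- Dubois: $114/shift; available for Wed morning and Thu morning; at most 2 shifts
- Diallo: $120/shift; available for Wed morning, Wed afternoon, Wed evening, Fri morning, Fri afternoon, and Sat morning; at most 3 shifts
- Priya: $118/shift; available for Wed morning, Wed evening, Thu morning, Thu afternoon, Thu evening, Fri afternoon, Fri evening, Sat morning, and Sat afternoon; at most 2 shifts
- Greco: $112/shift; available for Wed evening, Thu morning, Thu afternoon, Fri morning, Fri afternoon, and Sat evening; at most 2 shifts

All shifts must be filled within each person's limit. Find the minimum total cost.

Picking the cheapest available picker for each shift independently would cost $1342, but that ignores the shift limits.
An optimal schedule: Wed morning→Dubois, Wed afternoon→Varga, Wed evening→Kowalski, Thu morning→Dubois, Thu afternoon→Kowalski, Thu evening→Varga, Fri morning→Greco, Fri afternoon→Greco+Priya, Fri evening→Kowalski, Sat morning→Priya, Sat afternoon→Singh, Sat evening→Singh.
Total: 114 + 100 + 110 + 114 + 110 + 100 + 112 + 112 + 118 + 110 + 118 + 104 + 104 = $1426.

$1426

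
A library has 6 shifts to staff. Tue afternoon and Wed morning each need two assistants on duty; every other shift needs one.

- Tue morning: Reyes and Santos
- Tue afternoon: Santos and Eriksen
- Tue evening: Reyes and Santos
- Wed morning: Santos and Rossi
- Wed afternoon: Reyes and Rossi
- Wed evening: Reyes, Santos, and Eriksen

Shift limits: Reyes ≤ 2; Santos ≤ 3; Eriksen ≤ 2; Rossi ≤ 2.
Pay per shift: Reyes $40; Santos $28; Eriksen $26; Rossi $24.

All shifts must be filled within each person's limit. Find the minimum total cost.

$224

Tue afternoon can only be covered by Santos and Eriksen, so that assignment is forced.
Wed morning can only be covered by Santos and Rossi, so that assignment is forced.
Picking the cheapest available assistant for each shift independently would cost $212, but that ignores the shift limits.
An optimal schedule: Tue morning→Santos, Tue afternoon→Eriksen+Santos, Tue evening→Reyes, Wed morning→Rossi+Santos, Wed afternoon→Rossi, Wed evening→Eriksen.
Total: 28 + 26 + 28 + 40 + 24 + 28 + 24 + 26 = $224.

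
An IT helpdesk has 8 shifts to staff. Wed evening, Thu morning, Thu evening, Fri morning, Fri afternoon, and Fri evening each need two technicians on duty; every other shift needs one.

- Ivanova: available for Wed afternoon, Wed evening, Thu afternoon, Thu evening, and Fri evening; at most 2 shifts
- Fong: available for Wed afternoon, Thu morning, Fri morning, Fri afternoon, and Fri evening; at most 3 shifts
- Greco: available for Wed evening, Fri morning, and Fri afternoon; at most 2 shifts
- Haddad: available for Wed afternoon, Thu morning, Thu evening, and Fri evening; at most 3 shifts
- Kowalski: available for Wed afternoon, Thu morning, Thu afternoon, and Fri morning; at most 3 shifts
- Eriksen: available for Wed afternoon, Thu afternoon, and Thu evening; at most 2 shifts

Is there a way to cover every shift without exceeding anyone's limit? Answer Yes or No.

Yes

Wed evening can only be covered by Ivanova and Greco, so that assignment is forced.
Fri afternoon can only be covered by Fong and Greco, so that assignment is forced.
One valid schedule: Wed afternoon→Kowalski, Wed evening→Ivanova+Greco, Thu morning→Fong+Haddad, Thu afternoon→Kowalski, Thu evening→Haddad+Eriksen, Fri morning→Fong+Kowalski, Fri afternoon→Fong+Greco, Fri evening→Ivanova+Haddad.
Loads: Ivanova 2/2, Fong 3/3, Greco 2/2, Haddad 3/3, Kowalski 3/3, Eriksen 1/2 — all within limits.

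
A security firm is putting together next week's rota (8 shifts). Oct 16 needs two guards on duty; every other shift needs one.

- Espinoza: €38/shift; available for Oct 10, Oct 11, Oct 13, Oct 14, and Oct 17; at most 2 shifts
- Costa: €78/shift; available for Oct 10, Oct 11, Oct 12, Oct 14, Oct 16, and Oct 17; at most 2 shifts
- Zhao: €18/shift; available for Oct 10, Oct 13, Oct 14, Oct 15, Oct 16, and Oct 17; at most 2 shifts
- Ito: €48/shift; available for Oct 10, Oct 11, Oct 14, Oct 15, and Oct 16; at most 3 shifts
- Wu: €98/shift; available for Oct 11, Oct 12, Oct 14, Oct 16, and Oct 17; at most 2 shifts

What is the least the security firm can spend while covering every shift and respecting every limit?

€412

Picking the cheapest available guard for each shift independently would cost €272, but that ignores the shift limits.
An optimal schedule: Oct 10→Espinoza, Oct 11→Ito, Oct 12→Costa, Oct 13→Zhao, Oct 14→Ito, Oct 15→Zhao, Oct 16→Ito+Costa, Oct 17→Espinoza.
Total: 38 + 48 + 78 + 18 + 48 + 18 + 48 + 78 + 38 = €412.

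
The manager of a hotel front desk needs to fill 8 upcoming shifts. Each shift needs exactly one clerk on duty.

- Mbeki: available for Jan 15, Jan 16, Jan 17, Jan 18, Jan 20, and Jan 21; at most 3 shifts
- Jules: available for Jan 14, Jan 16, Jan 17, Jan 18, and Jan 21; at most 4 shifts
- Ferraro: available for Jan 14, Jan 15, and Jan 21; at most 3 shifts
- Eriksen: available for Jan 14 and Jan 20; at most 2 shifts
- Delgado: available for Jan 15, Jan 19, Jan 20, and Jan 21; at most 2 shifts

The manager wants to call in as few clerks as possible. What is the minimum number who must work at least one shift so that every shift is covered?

8 slots to fill and no one can take more than 4, so at least ⌈8/4⌉ = 2 clerks are needed.
Any 2 clerks together have capacity at most 4+3 = 7 < 8 slots, so 2 can never suffice.
Mbeki, Jules, and Delgado alone can cover everything: Jan 14→Jules, Jan 15→Mbeki, Jan 16→Mbeki, Jan 17→Mbeki, Jan 18→Jules, Jan 19→Delgado, Jan 20→Delgado, Jan 21→Jules.

3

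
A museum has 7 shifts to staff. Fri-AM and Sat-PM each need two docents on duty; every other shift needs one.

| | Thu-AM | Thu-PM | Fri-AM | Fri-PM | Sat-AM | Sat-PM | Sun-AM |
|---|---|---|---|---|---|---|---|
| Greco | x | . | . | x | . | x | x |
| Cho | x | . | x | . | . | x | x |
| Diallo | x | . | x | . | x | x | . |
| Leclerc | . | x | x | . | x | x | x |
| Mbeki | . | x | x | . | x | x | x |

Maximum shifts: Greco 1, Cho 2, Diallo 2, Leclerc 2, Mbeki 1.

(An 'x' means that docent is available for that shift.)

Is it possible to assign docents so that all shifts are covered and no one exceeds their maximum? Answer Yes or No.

Total capacity is 1+2+2+2+1 = 8 but 9 worker-slots are needed — infeasible.

No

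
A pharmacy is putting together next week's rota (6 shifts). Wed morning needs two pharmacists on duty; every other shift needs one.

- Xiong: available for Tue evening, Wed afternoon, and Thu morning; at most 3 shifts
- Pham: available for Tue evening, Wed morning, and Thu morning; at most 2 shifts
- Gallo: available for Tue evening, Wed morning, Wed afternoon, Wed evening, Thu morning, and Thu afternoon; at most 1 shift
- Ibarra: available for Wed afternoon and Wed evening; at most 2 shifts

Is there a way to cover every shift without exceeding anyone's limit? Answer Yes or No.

Total capacity is 8 and 7 slots are needed, so capacity alone doesn't rule it out.
Shifts {Wed morning, Thu afternoon} need 3 worker-slots in total, but the pharmacists available for any of those shifts (Pham and Gallo) can supply at most 2 among them. So no valid schedule exists.

No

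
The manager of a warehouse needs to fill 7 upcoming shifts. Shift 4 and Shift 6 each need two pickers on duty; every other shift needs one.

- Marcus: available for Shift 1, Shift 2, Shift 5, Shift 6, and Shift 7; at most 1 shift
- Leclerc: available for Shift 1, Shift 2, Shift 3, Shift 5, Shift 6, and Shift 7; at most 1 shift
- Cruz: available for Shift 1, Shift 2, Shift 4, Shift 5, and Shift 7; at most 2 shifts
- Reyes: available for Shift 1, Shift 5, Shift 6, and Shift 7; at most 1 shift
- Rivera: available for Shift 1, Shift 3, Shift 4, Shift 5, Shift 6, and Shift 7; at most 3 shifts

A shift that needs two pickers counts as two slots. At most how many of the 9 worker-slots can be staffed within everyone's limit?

Total capacity across all pickers is 1+1+2+1+3 = 8, and 9 slots are needed, so at most 8 can be filled.
An assignment achieving 8: Shift 1→Cruz, Shift 2→Marcus, Shift 3→Leclerc, Shift 4→Cruz+Rivera, Shift 5→Rivera, Shift 6→Reyes+Rivera.
Loads: Marcus 1/1, Leclerc 1/1, Cruz 2/2, Reyes 1/1, Rivera 3/3.

8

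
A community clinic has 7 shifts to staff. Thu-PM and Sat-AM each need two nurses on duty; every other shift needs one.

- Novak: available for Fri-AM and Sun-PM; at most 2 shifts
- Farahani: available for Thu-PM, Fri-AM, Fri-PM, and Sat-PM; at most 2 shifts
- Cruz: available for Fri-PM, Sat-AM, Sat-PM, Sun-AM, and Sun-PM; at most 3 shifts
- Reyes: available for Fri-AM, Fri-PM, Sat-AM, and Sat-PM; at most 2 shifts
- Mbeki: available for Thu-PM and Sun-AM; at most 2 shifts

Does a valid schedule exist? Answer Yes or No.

Yes

Thu-PM can only be covered by Farahani and Mbeki, so that assignment is forced.
Sat-AM can only be covered by Cruz and Reyes, so that assignment is forced.
One valid schedule: Thu-PM→Farahani+Mbeki, Fri-AM→Novak, Fri-PM→Farahani, Sat-AM→Cruz+Reyes, Sat-PM→Cruz, Sun-AM→Cruz, Sun-PM→Novak.
Loads: Novak 2/2, Farahani 2/2, Cruz 3/3, Reyes 1/2, Mbeki 1/2 — all within limits.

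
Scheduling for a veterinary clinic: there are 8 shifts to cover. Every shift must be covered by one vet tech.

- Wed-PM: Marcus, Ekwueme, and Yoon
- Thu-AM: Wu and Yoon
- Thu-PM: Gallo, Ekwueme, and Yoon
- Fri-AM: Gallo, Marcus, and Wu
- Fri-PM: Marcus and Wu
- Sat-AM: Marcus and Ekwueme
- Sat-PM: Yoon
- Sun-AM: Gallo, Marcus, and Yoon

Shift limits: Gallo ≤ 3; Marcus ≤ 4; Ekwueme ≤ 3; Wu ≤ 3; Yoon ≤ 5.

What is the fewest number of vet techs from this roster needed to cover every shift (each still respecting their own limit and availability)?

2

8 slots to fill and no one can take more than 5, so at least ⌈8/5⌉ = 2 vet techs are needed.
Marcus and Yoon alone can cover everything: Wed-PM→Marcus, Thu-AM→Yoon, Thu-PM→Yoon, Fri-AM→Marcus, Fri-PM→Marcus, Sat-AM→Marcus, Sat-PM→Yoon, Sun-AM→Yoon.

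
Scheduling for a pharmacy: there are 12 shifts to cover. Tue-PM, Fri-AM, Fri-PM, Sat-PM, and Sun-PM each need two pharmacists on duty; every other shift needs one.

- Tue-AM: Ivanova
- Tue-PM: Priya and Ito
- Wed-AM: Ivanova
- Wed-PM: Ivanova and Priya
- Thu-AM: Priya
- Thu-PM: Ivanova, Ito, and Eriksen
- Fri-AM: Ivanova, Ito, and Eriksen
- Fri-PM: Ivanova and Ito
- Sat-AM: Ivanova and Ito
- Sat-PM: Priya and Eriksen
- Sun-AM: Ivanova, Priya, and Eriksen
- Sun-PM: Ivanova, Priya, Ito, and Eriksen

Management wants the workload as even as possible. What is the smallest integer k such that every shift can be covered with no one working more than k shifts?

5

With 4 pharmacists and 17 worker-slots to fill, someone must work at least ⌈17/4⌉ = 5 shifts, so k ≥ 5.
k = 5 works: Tue-AM→Ivanova, Tue-PM→Priya+Ito, Wed-AM→Ivanova, Wed-PM→Ivanova, Thu-AM→Priya, Thu-PM→Ito, Fri-AM→Ito+Eriksen, Fri-PM→Ivanova+Ito, Sat-AM→Ivanova, Sat-PM→Priya+Eriksen, Sun-AM→Priya, Sun-PM→Priya+Ito.
Loads: Ivanova 5, Priya 5, Ito 5, Eriksen 2 — all ≤ 5.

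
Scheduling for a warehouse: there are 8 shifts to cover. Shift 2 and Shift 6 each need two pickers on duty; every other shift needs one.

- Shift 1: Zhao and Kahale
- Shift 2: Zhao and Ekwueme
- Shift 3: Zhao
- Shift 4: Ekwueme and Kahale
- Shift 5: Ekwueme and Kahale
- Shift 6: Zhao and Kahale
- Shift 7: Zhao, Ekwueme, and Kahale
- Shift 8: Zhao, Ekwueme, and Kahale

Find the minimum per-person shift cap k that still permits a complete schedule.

With 3 pickers and 10 worker-slots to fill, someone must work at least ⌈10/3⌉ = 4 shifts, so k ≥ 4.
k = 4 works: Shift 1→Zhao, Shift 2→Zhao+Ekwueme, Shift 3→Zhao, Shift 4→Ekwueme, Shift 5→Ekwueme, Shift 6→Zhao+Kahale, Shift 7→Ekwueme, Shift 8→Kahale.
Loads: Zhao 4, Ekwueme 4, Kahale 2 — all ≤ 4.

4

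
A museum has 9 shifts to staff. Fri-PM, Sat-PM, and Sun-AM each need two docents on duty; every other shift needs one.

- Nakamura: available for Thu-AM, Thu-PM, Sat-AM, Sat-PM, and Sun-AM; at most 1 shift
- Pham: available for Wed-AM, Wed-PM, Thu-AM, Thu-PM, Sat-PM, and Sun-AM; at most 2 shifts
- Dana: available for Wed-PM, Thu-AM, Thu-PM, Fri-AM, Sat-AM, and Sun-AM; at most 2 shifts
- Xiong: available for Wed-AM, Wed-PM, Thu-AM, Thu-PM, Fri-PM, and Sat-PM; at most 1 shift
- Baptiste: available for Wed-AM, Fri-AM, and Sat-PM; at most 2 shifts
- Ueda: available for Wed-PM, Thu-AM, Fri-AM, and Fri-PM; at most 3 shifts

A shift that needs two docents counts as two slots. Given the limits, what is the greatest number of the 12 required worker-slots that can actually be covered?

Total capacity across all docents is 1+2+2+1+2+3 = 11, and 12 slots are needed, so at most 11 can be filled.
An assignment achieving 11: Wed-AM→Pham, Wed-PM→Ueda, Thu-AM→Ueda, Thu-PM→Dana, Fri-AM→Baptiste, Fri-PM→Xiong+Ueda, Sat-AM→Nakamura, Sat-PM→Baptiste, Sun-AM→Pham+Dana.
Loads: Nakamura 1/1, Pham 2/2, Dana 2/2, Xiong 1/1, Baptiste 2/2, Ueda 3/3.

11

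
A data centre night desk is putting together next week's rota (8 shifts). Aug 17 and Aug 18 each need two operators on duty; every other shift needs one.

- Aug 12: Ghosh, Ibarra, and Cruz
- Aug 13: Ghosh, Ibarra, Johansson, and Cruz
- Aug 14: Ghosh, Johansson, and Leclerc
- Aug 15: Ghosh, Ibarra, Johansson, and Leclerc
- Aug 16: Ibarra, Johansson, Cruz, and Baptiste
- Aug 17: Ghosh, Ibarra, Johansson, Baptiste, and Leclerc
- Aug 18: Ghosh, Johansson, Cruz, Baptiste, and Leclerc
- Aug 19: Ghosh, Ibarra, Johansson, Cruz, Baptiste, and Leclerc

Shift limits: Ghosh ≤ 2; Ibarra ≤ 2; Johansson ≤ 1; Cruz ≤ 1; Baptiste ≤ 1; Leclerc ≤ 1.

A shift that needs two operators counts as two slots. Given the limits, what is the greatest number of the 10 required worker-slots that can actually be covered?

8

Total capacity across all operators is 2+2+1+1+1+1 = 8, and 10 slots are needed, so at most 8 can be filled.
An assignment achieving 8: Aug 12→Ghosh, Aug 13→Ibarra, Aug 14→Ghosh, Aug 15→Ibarra, Aug 16→Johansson, Aug 17→Baptiste+Leclerc, Aug 18→Cruz.
Loads: Ghosh 2/2, Ibarra 2/2, Johansson 1/1, Cruz 1/1, Baptiste 1/1, Leclerc 1/1.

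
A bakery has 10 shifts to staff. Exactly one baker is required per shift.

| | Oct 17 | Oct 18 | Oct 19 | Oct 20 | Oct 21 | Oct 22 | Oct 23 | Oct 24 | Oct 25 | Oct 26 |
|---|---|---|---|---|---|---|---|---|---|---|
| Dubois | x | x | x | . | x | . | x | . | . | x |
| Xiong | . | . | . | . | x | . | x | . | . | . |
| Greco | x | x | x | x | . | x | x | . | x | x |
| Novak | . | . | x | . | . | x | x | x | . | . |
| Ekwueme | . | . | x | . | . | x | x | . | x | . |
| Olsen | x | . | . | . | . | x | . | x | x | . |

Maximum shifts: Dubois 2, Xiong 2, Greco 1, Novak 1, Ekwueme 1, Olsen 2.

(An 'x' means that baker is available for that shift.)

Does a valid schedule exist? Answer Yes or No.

No

Total capacity is 2+2+1+1+1+2 = 9 but 10 worker-slots are needed — infeasible.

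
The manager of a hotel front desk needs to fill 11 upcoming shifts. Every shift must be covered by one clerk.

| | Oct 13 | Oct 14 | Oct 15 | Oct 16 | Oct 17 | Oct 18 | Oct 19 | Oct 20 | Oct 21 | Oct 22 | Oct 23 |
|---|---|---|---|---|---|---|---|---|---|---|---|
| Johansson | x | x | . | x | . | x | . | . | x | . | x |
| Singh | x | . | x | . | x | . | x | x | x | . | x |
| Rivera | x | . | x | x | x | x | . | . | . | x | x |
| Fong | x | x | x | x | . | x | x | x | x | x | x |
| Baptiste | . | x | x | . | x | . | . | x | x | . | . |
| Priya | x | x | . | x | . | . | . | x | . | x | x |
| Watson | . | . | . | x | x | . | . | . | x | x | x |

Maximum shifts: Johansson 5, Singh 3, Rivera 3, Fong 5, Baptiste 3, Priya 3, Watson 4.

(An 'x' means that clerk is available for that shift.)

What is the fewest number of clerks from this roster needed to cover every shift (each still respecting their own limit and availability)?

11 slots to fill and no one can take more than 5, so at least ⌈11/5⌉ = 3 clerks are needed.
Johansson, Singh, and Rivera alone can cover everything: Oct 13→Johansson, Oct 14→Johansson, Oct 15→Singh, Oct 16→Johansson, Oct 17→Rivera, Oct 18→Johansson, Oct 19→Singh, Oct 20→Singh, Oct 21→Johansson, Oct 22→Rivera, Oct 23→Rivera.

3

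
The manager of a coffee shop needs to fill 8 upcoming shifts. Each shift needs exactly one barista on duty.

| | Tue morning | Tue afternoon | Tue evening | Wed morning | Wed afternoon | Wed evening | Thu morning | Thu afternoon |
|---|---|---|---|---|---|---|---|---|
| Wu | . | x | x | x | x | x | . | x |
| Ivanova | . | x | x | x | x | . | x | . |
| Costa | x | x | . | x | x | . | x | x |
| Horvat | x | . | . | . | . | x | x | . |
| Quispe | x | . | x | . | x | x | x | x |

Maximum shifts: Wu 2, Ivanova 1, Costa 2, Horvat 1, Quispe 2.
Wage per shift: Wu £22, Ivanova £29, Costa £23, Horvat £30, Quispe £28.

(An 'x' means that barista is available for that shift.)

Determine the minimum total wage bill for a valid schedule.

£205

Picking the cheapest available barista for each shift independently would cost £178, but that ignores the shift limits.
An optimal schedule: Tue morning→Costa, Tue afternoon→Wu, Tue evening→Wu, Wed morning→Ivanova, Wed afternoon→Quispe, Wed evening→Horvat, Thu morning→Quispe, Thu afternoon→Costa.
Total: 23 + 22 + 22 + 29 + 28 + 30 + 28 + 23 = £205.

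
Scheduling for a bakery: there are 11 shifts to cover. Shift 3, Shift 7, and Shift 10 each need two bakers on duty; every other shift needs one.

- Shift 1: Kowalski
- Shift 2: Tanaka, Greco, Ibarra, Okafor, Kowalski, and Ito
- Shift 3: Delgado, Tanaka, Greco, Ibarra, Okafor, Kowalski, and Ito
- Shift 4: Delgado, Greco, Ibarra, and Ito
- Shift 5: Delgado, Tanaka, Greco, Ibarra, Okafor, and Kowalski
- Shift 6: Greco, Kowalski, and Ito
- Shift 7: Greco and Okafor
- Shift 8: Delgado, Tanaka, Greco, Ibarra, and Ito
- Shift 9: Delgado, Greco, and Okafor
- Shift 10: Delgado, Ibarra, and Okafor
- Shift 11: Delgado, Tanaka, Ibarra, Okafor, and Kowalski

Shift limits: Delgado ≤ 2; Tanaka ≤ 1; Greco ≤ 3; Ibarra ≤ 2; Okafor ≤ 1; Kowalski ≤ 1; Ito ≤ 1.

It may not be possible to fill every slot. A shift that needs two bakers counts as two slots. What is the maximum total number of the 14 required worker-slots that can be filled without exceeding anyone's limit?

Total capacity across all bakers is 2+1+3+2+1+1+1 = 11, and 14 slots are needed, so at most 11 can be filled.
An assignment achieving 11: Shift 1→Kowalski, Shift 2→Ito, Shift 4→Greco, Shift 6→Greco, Shift 7→Greco+Okafor, Shift 8→Tanaka, Shift 9→Delgado, Shift 10→Delgado+Ibarra, Shift 11→Ibarra.
Loads: Delgado 2/2, Tanaka 1/1, Greco 3/3, Ibarra 2/2, Okafor 1/1, Kowalski 1/1, Ito 1/1.

11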